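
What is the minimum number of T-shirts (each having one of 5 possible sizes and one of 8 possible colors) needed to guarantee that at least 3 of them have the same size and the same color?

There are 5 × 8 = 40 (size, color) combinations acting as pigeonholes.
With 40 × 2 = 80 T-shirts we could place exactly 2 in each, with no (size, color) pair reaching 3.
One more forces some (size, color) pair to hold 3, so 80 + 1 = 81.

81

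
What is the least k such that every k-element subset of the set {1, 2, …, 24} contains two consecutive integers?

Partition {1, …, 24} into 12 pairs: {1,2}, {3,4}, …, {23,24}.
Choosing 12 integers — say the 12 even numbers 2, 4, …, 24 — takes one from each pair and avoids the property.
Choosing 13 forces two into the same pair by pigeonhole, and those are consecutive. So 13.

13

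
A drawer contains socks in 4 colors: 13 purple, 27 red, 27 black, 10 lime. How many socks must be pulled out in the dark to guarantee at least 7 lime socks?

74

The worst case draws every non-lime sock first: 13 + 27 + 27 = 67.
The next 7 draws are then forced to be lime, giving 67 + 7 = 74.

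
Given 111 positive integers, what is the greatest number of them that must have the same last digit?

There are 10 possible last digits, which serve as the pigeonholes.
If each of the 10 possible last digits held at most 11, the total would be at most 10 × 11 = 110 < 111, a contradiction.
So at least one holds ⌈111/10⌉ = 12.

12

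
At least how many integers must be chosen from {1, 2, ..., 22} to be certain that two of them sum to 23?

Partition {1, …, 22} into 11 pairs: {1,22}, {2,21}, …, {11,12}.
Choosing 11 integers — say the integers 1 through 11 — takes one from each pair and avoids the property.
Choosing 12 forces two into the same pair by pigeonhole, and those sum to 23. So 12.

12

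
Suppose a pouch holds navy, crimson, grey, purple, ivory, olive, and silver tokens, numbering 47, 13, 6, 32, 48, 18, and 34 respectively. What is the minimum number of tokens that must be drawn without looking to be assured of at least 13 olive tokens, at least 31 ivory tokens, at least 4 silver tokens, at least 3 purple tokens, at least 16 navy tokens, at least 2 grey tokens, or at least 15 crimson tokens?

The worst case stops just short of every target: 15 navy, all 13 crimson, 1 grey, 2 purple, 30 ivory, 12 olive, 3 silver — 15 + 13 + 1 + 2 + 30 + 12 + 3 = 76 tokens.
One more token must push some color to its target, so 76 + 1 = 77.

77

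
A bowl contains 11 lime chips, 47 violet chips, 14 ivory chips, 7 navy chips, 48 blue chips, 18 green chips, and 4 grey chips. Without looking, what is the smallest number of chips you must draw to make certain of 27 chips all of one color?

In the worst case we take at most 26 of each color, but all 11 lime, all 14 ivory, all 7 navy, all 18 green, and all 4 grey (fewer than 26), giving 11 + 26 + 14 + 7 + 26 + 18 + 4 = 106.
One more chip then forces some color to 27, so 106 + 1 = 107.

107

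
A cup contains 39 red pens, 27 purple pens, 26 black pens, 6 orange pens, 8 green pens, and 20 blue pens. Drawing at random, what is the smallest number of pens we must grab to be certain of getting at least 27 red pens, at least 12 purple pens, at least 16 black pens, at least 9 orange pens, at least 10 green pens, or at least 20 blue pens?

86

The worst case stops just short of every target: 26 red, 11 purple, 15 black, all 6 orange, all 8 green, 19 blue — 26 + 11 + 15 + 6 + 8 + 19 = 85 pens.
One more pen must push some ink color to its target, so 85 + 1 = 86.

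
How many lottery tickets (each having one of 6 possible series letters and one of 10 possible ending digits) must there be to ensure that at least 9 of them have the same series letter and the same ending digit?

481

There are 6 × 10 = 60 (series letter, ending digit) combinations acting as pigeonholes.
With 60 × 8 = 480 lottery tickets we could place exactly 8 in each, with no (series letter, ending digit) pair reaching 9.
One more forces some (series letter, ending digit) pair to hold 9, so 480 + 1 = 481.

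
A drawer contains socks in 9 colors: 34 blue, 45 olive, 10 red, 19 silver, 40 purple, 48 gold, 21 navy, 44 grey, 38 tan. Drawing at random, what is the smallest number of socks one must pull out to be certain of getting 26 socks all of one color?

201

Treat the 9 colors as pigeonholes.
In the worst case we take at most 25 of each color, but all 10 red, all 19 silver, and all 21 navy (fewer than 25), giving 25 + 25 + 10 + 19 + 25 + 25 + 21 + 25 + 25 = 200.
One more sock then forces some color to 26, so 200 + 1 = 201.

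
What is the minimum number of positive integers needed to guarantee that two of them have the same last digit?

11

There are 10 possible last digits acting as pigeonholes.
With 10 positive integers we could place one in each, avoiding any repeat.
One more forces some class to hold 2, so 10 + 1 = 11.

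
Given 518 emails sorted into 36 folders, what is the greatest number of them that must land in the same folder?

15

The 518 emails fall into 36 folders.
If each of the 36 folders held at most 14, the total would be at most 36 × 14 = 504 < 518, a contradiction.
So at least one holds ⌈518/36⌉ = 15.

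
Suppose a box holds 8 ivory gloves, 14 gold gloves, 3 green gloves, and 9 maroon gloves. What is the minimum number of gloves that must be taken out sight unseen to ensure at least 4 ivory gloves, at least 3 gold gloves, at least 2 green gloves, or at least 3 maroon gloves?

Each of the 4 colors has its own threshold; avoid all of them simultaneously.
The worst case stops just short of every target: 3 ivory, 2 gold, 1 green, 2 maroon — 3 + 2 + 1 + 2 = 8 gloves.
One more glove must push some color to its target, so 8 + 1 = 9.

9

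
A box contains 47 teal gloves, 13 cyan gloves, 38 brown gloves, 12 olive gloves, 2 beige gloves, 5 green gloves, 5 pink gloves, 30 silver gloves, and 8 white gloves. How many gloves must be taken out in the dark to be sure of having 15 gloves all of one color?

Treat the 9 colors as pigeonholes.
In the worst case we take at most 14 of each color, but all 13 cyan, all 12 olive, all 2 beige, all 5 green, all 5 pink, and all 8 white (fewer than 14), giving 14 + 13 + 14 + 12 + 2 + 5 + 5 + 14 + 8 = 87.
One more glove then forces some color to 15, so 87 + 1 = 88.

88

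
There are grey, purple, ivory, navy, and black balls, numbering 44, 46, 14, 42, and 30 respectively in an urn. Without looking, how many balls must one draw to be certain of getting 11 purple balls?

141

The worst case draws every non-purple ball first: 44 + 14 + 42 + 30 = 130.
The next 11 draws are then forced to be purple, giving 130 + 11 = 141.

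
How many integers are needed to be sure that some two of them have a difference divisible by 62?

Two integers differ by a multiple of 62 exactly when they share a remainder mod 62.
There are 62 residue classes mod 62, so 62 integers can all lie in distinct classes.
One more integer must repeat a residue, giving a difference divisible by 62. So n = 62 + 1 = 63.

63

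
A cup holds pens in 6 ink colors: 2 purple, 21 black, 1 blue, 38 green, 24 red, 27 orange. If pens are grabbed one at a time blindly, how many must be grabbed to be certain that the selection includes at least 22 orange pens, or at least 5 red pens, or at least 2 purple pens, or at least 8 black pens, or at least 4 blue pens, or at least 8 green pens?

The worst case stops just short of every target: 1 purple, 7 black, all 1 blue, 7 green, 4 red, 21 orange — 1 + 7 + 1 + 7 + 4 + 21 = 41 pens.
One more pen must push some ink color to its target, so 41 + 1 = 42.

42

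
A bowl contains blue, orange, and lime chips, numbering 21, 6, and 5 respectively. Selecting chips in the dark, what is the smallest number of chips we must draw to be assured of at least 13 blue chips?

To avoid blue chips as long as possible, exhaust the other 2 colors first.
The worst case draws every non-blue chip first: 6 + 5 = 11.
The next 13 draws are then forced to be blue, giving 11 + 13 = 24.

24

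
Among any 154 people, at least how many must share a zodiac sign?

There are 12 zodiac signs, which serve as the pigeonholes.
If each of the 12 zodiac signs held at most 12, the total would be at most 12 × 12 = 144 < 154, a contradiction.
So at least one holds ⌈154/12⌉ = 13.

13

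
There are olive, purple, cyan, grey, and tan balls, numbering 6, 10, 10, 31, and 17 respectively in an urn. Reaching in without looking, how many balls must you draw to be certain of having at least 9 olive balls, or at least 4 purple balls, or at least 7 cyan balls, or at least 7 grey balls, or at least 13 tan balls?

34

Each of the 5 colors has its own threshold; avoid all of them simultaneously.
The worst case stops just short of every target: all 6 olive, 3 purple, 6 cyan, 6 grey, 12 tan — 6 + 3 + 6 + 6 + 12 = 33 balls.
One more ball must push some color to its target, so 33 + 1 = 34.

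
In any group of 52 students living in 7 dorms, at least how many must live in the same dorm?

The 52 students fall into 7 dorms.
If each of the 7 dorms held at most 7, the total would be at most 7 × 7 = 49 < 52, a contradiction.
So at least one holds ⌈52/7⌉ = 8.

8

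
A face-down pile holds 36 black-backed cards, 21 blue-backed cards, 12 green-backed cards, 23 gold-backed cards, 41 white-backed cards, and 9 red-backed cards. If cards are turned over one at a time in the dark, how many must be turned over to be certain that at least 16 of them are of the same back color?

82

In the worst case we take at most 15 of each back color, but all 12 green-backed and all 9 red-backed (fewer than 15), giving 15 + 15 + 12 + 15 + 15 + 9 = 81.
One more card then forces some back color to 16, so 81 + 1 = 82.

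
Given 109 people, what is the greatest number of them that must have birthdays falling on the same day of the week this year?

16

The 109 people fall into 7 days of the week.
If each of the 7 days of the week held at most 15, the total would be at most 7 × 15 = 105 < 109, a contradiction.
So at least one holds ⌈109/7⌉ = 16.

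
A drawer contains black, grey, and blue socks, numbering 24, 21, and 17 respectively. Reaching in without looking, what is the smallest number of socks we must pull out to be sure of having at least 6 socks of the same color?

16

The worst case takes 5 socks of each color without reaching 6 of any: 3 × 5 = 15.
The next sock must bring some color to 6, so 15 + 1 = 16.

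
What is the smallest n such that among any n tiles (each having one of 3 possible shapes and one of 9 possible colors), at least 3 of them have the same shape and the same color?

There are 3 × 9 = 27 (shape, color) combinations acting as pigeonholes.
With 27 × 2 = 54 tiles we could place exactly 2 in each, with no (shape, color) pair reaching 3.
One more forces some (shape, color) pair to hold 3, so 54 + 1 = 55.

55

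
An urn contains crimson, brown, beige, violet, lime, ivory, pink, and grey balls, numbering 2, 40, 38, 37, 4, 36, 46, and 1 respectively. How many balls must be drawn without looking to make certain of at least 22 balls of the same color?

113

Treat the 8 colors as pigeonholes.
In the worst case we take at most 21 of each color, but all 2 crimson, all 4 lime, and all 1 grey (fewer than 21), giving 2 + 21 + 21 + 21 + 4 + 21 + 21 + 1 = 112.
One more ball then forces some color to 22, so 112 + 1 = 113.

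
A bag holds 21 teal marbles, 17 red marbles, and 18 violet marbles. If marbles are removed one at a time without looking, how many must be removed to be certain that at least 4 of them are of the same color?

The worst case takes 3 marbles of each color without reaching 4 of any: 3 × 3 = 9.
The next marble must bring some color to 4, so 9 + 1 = 10.

10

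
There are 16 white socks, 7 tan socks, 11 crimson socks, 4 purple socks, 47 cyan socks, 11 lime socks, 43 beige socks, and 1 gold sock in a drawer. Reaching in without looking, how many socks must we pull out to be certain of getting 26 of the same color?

In the worst case we take at most 25 of each color, but all 16 white, all 7 tan, all 11 crimson, all 4 purple, all 11 lime, and all 1 gold (fewer than 25), giving 16 + 7 + 11 + 4 + 25 + 11 + 25 + 1 = 100.
One more sock then forces some color to 26, so 100 + 1 = 101.

101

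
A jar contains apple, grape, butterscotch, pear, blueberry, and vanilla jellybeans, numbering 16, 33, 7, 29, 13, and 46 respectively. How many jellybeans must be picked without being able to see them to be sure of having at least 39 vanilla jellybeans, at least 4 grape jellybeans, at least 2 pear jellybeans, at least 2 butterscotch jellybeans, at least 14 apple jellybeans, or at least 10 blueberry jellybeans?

66

Each of the 6 flavors has its own threshold; avoid all of them simultaneously.
The worst case stops just short of every target: 13 apple, 3 grape, 1 butterscotch, 1 pear, 9 blueberry, 38 vanilla — 13 + 3 + 1 + 1 + 9 + 38 = 65 jellybeans.
One more jellybean must push some flavor to its target, so 65 + 1 = 66.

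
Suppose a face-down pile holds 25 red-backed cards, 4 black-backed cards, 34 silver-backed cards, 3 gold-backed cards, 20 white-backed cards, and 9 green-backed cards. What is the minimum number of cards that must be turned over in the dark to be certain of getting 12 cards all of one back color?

In the worst case we take at most 11 of each back color, but all 4 black-backed, all 3 gold-backed, and all 9 green-backed (fewer than 11), giving 11 + 4 + 11 + 3 + 11 + 9 = 49.
One more card then forces some back color to 12, so 49 + 1 = 50.

50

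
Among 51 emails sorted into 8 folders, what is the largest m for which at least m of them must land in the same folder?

7

The 51 emails fall into 8 folders.
If each of the 8 folders held at most 6, the total would be at most 8 × 6 = 48 < 51, a contradiction.
So at least one holds ⌈51/8⌉ = 7.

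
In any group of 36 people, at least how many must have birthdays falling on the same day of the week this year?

6

The 36 people fall into 7 days of the week.
If each of the 7 days of the week held at most 5, the total would be at most 7 × 5 = 35 < 36, a contradiction.
So at least one holds ⌈36/7⌉ = 6.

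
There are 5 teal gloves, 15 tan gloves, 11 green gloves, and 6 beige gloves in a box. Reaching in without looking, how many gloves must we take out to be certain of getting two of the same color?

5

Treat the 4 colors as pigeonholes.
The worst case takes 1 glove of each color without reaching 2 of any: 4 × 1 = 4.
The next glove must bring some color to 2, so 4 + 1 = 5.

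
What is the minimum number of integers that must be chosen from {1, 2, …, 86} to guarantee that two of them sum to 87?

Partition {1, …, 86} into 43 pairs: {1,86}, {2,85}, …, {43,44}.
Choosing 43 integers — say the integers 1 through 43 — takes one from each pair and avoids the property.
Choosing 44 forces two into the same pair by pigeonhole, and those sum to 87. So 44.

44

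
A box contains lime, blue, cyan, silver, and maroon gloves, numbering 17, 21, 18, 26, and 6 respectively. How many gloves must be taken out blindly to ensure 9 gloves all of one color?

39

Treat the 5 colors as pigeonholes.
In the worst case we take at most 8 of each color, but all 6 maroon (fewer than 8), giving 8 + 8 + 8 + 8 + 6 = 38.
One more glove then forces some color to 9, so 38 + 1 = 39.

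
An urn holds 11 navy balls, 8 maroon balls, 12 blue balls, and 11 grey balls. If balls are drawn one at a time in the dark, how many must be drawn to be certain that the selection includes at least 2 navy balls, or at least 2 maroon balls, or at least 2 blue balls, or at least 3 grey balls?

The worst case stops just short of every target: 1 navy, 1 maroon, 1 blue, 2 grey — 1 + 1 + 1 + 2 = 5 balls.
One more ball must push some color to its target, so 5 + 1 = 6.

6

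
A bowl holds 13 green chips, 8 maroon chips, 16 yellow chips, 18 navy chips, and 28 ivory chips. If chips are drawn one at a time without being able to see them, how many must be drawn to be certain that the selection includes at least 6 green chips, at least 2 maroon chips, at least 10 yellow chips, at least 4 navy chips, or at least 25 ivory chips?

Each of the 5 colors has its own threshold; avoid all of them simultaneously.
The worst case stops just short of every target: 5 green, 1 maroon, 9 yellow, 3 navy, 24 ivory — 5 + 1 + 9 + 3 + 24 = 42 chips.
One more chip must push some color to its target, so 42 + 1 = 43.

43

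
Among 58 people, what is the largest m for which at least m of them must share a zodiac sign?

5

The 58 people fall into 12 zodiac signs.
If each of the 12 zodiac signs held at most 4, the total would be at most 12 × 4 = 48 < 58, a contradiction.
So at least one holds ⌈58/12⌉ = 5.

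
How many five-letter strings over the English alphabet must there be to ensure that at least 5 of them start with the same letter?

There are 26 possible first letters acting as pigeonholes.
With 26 × 4 = 104 five-letter strings over the English alphabet we could place exactly 4 in each, with no class reaching 5.
One more forces some class to hold 5, so 104 + 1 = 105.

105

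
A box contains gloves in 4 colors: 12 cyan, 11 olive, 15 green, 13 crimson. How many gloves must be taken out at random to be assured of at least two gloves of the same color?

The worst case takes 1 glove of each color without reaching 2 of any: 4 × 1 = 4.
The next glove must bring some color to 2, so 4 + 1 = 5.

5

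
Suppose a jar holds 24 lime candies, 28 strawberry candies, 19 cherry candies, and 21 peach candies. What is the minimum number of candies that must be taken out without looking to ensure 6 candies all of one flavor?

21

The worst case takes 5 candies of each flavor without reaching 6 of any: 4 × 5 = 20.
The next candy must bring some flavor to 6, so 20 + 1 = 21.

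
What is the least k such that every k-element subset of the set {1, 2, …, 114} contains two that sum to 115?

58

Partition {1, …, 114} into 57 pairs: {1,114}, {2,113}, …, {57,58}.
Choosing 57 integers — say the integers 1 through 57 — takes one from each pair and avoids the property.
Choosing 58 forces two into the same pair by pigeonhole, and those sum to 115. So 58.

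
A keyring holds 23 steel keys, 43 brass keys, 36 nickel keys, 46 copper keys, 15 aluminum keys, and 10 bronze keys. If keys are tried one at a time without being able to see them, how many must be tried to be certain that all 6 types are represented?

164

The hardest type to obtain is bronze: we could draw every other key first — 173 − 10 = 163 keys — without a single bronze one.
The next draw must be bronze, so 163 + 1 = 164.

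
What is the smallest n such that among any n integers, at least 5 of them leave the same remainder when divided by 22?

89

There are 22 residue classes modulo 22 acting as pigeonholes.
With 22 × 4 = 88 integers we could place exactly 4 in each, with no class reaching 5.
One more forces some class to hold 5, so 88 + 1 = 89.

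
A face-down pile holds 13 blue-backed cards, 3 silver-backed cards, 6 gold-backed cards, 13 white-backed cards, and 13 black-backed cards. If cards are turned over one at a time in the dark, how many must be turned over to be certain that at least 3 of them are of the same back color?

The worst case takes 2 cards of each back color without reaching 3 of any: 5 × 2 = 10.
The next card must bring some back color to 3, so 10 + 1 = 11.

11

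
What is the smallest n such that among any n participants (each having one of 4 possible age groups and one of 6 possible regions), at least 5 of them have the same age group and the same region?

There are 4 × 6 = 24 (age group, region) combinations acting as pigeonholes.
With 24 × 4 = 96 participants we could place exactly 4 in each, with no (age group, region) pair reaching 5.
One more forces some (age group, region) pair to hold 5, so 96 + 1 = 97.

97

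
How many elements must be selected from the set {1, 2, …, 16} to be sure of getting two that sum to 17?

Partition {1, …, 16} into 8 pairs: {1,16}, {2,15}, …, {8,9}.
Choosing 8 integers — say the integers 1 through 8 — takes one from each pair and avoids the property.
Choosing 9 forces two into the same pair by pigeonhole, and those sum to 17. So 9.

9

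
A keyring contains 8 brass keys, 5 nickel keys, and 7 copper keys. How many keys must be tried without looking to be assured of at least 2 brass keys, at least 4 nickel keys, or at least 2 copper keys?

The worst case stops just short of every target: 1 brass, 3 nickel, 1 copper — 1 + 3 + 1 = 5 keys.
One more key must push some type to its target, so 5 + 1 = 6.

6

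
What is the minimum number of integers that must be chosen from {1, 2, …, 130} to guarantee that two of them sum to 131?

Partition {1, …, 130} into 65 pairs: {1,130}, {2,129}, …, {65,66}.
Choosing 65 integers — say the integers 1 through 65 — takes one from each pair and avoids the property.
Choosing 66 forces two into the same pair by pigeonhole, and those sum to 131. So 66.

66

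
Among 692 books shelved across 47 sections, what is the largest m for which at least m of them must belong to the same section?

15

If each of the 47 sections held at most 14, the total would be at most 47 × 14 = 658 < 692, a contradiction.
So at least one holds ⌈692/47⌉ = 15.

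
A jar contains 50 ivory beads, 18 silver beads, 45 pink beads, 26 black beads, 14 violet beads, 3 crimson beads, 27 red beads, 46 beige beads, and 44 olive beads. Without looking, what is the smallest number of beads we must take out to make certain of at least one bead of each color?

The hardest color to obtain is crimson: we could draw every other bead first — 273 − 3 = 270 beads — without a single crimson one.
The next draw must be crimson, so 270 + 1 = 271.

271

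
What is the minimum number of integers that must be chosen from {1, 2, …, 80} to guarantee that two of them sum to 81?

Partition {1, …, 80} into 40 pairs: {1,80}, {2,79}, …, {40,41}.
Choosing 40 integers — say the integers 1 through 40 — takes one from each pair and avoids the property.
Choosing 41 forces two into the same pair by pigeonhole, and those sum to 81. So 41.

41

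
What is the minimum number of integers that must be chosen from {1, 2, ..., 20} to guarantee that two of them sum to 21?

Partition {1, …, 20} into 10 pairs: {1,20}, {2,19}, …, {10,11}.
Choosing 10 integers — say the integers 1 through 10 — takes one from each pair and avoids the property.
Choosing 11 forces two into the same pair by pigeonhole, and those sum to 21. So 11.

11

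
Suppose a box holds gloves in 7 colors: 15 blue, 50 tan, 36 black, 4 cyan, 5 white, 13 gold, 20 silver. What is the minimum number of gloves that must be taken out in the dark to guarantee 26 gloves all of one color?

108

In the worst case we take at most 25 of each color, but all 15 blue, all 4 cyan, all 5 white, all 13 gold, and all 20 silver (fewer than 25), giving 15 + 25 + 25 + 4 + 5 + 13 + 20 = 107.
One more glove then forces some color to 26, so 107 + 1 = 108.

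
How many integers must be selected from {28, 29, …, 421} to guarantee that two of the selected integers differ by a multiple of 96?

Use the pigeonhole principle on residue classes: group the integers by remainder mod 96; there are 96 residue classes, each nonempty in this range.
Choosing one from each class (96 integers) avoids any shared remainder.
One more choice must repeat a class, so two differ by a multiple of 96. Hence 96 + 1 = 97.

97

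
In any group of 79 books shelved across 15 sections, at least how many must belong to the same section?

If each of the 15 sections held at most 5, the total would be at most 15 × 5 = 75 < 79, a contradiction.
So at least one holds ⌈79/15⌉ = 6.

6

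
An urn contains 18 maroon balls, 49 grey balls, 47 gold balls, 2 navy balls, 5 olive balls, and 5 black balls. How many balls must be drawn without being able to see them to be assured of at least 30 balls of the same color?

89

Treat the 6 colors as pigeonholes.
In the worst case we take at most 29 of each color, but all 18 maroon, all 2 navy, all 5 olive, and all 5 black (fewer than 29), giving 18 + 29 + 29 + 2 + 5 + 5 = 88.
One more ball then forces some color to 30, so 88 + 1 = 89.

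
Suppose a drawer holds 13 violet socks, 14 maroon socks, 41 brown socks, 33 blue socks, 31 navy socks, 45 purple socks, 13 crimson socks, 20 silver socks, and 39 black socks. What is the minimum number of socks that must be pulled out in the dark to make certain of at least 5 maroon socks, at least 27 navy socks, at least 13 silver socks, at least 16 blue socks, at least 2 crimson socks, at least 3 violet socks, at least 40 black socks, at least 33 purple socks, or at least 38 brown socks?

Each of the 9 colors has its own threshold; avoid all of them simultaneously.
The worst case stops just short of every target: 2 violet, 4 maroon, 37 brown, 15 blue, 26 navy, 32 purple, 1 crimson, 12 silver, 39 black — 2 + 4 + 37 + 15 + 26 + 32 + 1 + 12 + 39 = 168 socks.
One more sock must push some color to its target, so 168 + 1 = 169.

169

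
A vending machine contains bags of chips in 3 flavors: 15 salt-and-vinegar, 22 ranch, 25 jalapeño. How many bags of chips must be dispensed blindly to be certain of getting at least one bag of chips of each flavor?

48

The hardest flavor to obtain is salt-and-vinegar: we could draw every other bag of chips first — 62 − 15 = 47 bags of chips — without a single salt-and-vinegar one.
The next draw must be salt-and-vinegar, so 47 + 1 = 48.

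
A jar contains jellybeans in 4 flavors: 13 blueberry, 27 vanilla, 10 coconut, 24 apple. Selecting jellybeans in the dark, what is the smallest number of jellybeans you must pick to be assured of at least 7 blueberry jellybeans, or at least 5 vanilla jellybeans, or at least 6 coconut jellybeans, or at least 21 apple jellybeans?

36

Each of the 4 flavors has its own threshold; avoid all of them simultaneously.
The worst case stops just short of every target: 6 blueberry, 4 vanilla, 5 coconut, 20 apple — 6 + 4 + 5 + 20 = 35 jellybeans.
One more jellybean must push some flavor to its target, so 35 + 1 = 36.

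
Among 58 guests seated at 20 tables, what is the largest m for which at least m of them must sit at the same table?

The 58 guests fall into 20 tables.
If each of the 20 tables held at most 2, the total would be at most 20 × 2 = 40 < 58, a contradiction.
So at least one holds ⌈58/20⌉ = 3.

3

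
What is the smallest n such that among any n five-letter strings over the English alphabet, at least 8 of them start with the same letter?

183

There are 26 possible first letters acting as pigeonholes.
With 26 × 7 = 182 five-letter strings over the English alphabet we could place exactly 7 in each, with no class reaching 8.
One more forces some class to hold 8, so 182 + 1 = 183.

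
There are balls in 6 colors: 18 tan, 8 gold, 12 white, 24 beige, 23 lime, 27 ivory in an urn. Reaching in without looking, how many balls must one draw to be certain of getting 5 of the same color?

The worst case takes 4 balls of each color without reaching 5 of any: 6 × 4 = 24.
The next ball must bring some color to 5, so 24 + 1 = 25.

25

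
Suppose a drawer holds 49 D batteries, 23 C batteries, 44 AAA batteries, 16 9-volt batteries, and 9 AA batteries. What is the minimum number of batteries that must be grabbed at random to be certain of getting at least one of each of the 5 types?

133

The hardest type to obtain is AA: we could draw every other battery first — 141 − 9 = 132 batteries — without a single AA one.
The next draw must be AA, so 132 + 1 = 133.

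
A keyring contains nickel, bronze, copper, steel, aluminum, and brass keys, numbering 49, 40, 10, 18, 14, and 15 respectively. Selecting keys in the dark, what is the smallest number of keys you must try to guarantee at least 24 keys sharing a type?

104

In the worst case we take at most 23 of each type, but all 10 copper, all 18 steel, all 14 aluminum, and all 15 brass (fewer than 23), giving 23 + 23 + 10 + 18 + 14 + 15 = 103.
One more key then forces some type to 24, so 103 + 1 = 104.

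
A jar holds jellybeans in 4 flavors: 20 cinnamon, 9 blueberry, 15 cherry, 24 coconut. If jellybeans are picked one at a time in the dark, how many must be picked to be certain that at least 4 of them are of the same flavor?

13

Treat the 4 flavors as pigeonholes.
The worst case takes 3 jellybeans of each flavor without reaching 4 of any: 4 × 3 = 12.
The next jellybean must bring some flavor to 4, so 12 + 1 = 13.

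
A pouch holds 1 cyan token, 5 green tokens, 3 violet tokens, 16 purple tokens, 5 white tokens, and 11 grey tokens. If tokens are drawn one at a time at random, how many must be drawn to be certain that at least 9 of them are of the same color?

In the worst case we take at most 8 of each color, but all 1 cyan, all 5 green, all 3 violet, and all 5 white (fewer than 8), giving 1 + 5 + 3 + 8 + 5 + 8 = 30.
One more token then forces some color to 9, so 30 + 1 = 31.

31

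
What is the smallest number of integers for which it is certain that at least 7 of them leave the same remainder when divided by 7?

There are 7 residue classes modulo 7 acting as pigeonholes.
With 7 × 6 = 42 integers we could place exactly 6 in each, with no class reaching 7.
One more forces some class to hold 7, so 42 + 1 = 43.

43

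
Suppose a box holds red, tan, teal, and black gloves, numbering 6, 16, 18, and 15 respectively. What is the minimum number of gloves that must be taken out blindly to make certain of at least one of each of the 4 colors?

50

The hardest color to obtain is red: we could draw every other glove first — 55 − 6 = 49 gloves — without a single red one.
The next draw must be red, so 49 + 1 = 50.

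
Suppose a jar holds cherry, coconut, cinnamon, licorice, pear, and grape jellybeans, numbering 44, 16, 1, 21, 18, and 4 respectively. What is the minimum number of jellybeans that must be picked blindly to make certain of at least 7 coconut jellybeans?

To avoid coconut jellybeans as long as possible, exhaust the other 5 flavors first.
The worst case draws every non-coconut jellybean first: 44 + 1 + 21 + 18 + 4 = 88.
The next 7 draws are then forced to be coconut, giving 88 + 7 = 95.

95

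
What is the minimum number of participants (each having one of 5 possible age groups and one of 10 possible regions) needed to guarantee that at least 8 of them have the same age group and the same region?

351

There are 5 × 10 = 50 (age group, region) combinations acting as pigeonholes.
With 50 × 7 = 350 participants we could place exactly 7 in each, with no (age group, region) pair reaching 8.
One more forces some (age group, region) pair to hold 8, so 350 + 1 = 351.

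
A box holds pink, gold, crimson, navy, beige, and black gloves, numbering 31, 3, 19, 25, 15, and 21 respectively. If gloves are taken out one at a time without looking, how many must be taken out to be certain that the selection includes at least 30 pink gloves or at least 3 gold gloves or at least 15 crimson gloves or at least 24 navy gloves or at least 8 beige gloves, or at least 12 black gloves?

87

The worst case stops just short of every target: 29 pink, 2 gold, 14 crimson, 23 navy, 7 beige, 11 black — 29 + 2 + 14 + 23 + 7 + 11 = 86 gloves.
One more glove must push some color to its target, so 86 + 1 = 87.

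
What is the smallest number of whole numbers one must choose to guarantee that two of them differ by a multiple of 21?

Two integers differ by a multiple of 21 exactly when they share a remainder mod 21.
There are 21 residue classes mod 21, so 21 integers can all lie in distinct classes.
One more integer must repeat a residue, giving a difference divisible by 21. So n = 21 + 1 = 22.

22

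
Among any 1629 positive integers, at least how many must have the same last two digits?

The 1629 positive integers fall into 100 possible two-digit endings.
If each of the 100 possible two-digit endings held at most 16, the total would be at most 100 × 16 = 1600 < 1629, a contradiction.
So at least one holds ⌈1629/100⌉ = 17.

17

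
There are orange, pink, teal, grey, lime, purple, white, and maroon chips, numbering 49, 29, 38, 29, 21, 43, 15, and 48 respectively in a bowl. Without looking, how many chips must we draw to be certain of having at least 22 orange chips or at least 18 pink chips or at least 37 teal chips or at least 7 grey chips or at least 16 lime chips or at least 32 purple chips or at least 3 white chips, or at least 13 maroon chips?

141

The worst case stops just short of every target: 21 orange, 17 pink, 36 teal, 6 grey, 15 lime, 31 purple, 2 white, 12 maroon — 21 + 17 + 36 + 6 + 15 + 31 + 2 + 12 = 140 chips.
One more chip must push some color to its target, so 140 + 1 = 141.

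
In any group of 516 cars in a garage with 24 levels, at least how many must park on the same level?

22

The 516 cars fall into 24 levels.
If each of the 24 levels held at most 21, the total would be at most 24 × 21 = 504 < 516, a contradiction.
So at least one holds ⌈516/24⌉ = 22.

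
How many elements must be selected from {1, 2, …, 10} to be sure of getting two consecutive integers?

Partition {1, …, 10} into 5 pairs: {1,2}, {3,4}, …, {9,10}.
Choosing 5 integers — say the 5 even numbers 2, 4, …, 10 — takes one from each pair and avoids the property.
Choosing 6 forces two into the same pair by pigeonhole, and those are consecutive. So 6.

6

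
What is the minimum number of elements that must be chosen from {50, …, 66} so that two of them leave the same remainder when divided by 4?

5

Group the integers by remainder mod 4; there are 4 residue classes, each nonempty in this range.
Choosing one from each class (4 integers) avoids any shared remainder.
One more choice must repeat a class, so two differ by a multiple of 4. Hence 4 + 1 = 5.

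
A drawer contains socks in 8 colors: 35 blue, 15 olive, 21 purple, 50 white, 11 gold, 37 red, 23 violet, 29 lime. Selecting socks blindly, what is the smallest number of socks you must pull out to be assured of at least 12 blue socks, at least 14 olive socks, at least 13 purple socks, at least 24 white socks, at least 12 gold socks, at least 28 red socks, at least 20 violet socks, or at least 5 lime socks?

The worst case stops just short of every target: 11 blue, 13 olive, 12 purple, 23 white, 11 gold, 27 red, 19 violet, 4 lime — 11 + 13 + 12 + 23 + 11 + 27 + 19 + 4 = 120 socks.
One more sock must push some color to its target, so 120 + 1 = 121.

121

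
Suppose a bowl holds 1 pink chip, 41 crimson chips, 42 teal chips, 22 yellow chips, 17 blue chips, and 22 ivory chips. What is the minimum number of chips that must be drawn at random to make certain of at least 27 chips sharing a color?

115

In the worst case we take at most 26 of each color, but all 1 pink, all 22 yellow, all 17 blue, and all 22 ivory (fewer than 26), giving 1 + 26 + 26 + 22 + 17 + 22 = 114.
One more chip then forces some color to 27, so 114 + 1 = 115.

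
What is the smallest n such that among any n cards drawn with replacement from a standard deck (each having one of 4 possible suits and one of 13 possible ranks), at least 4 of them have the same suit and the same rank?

157

There are 4 × 13 = 52 (suit, rank) combinations acting as pigeonholes.
With 52 × 3 = 156 cards drawn with replacement from a standard deck we could place exactly 3 in each, with no (suit, rank) pair reaching 4.
One more forces some (suit, rank) pair to hold 4, so 156 + 1 = 157.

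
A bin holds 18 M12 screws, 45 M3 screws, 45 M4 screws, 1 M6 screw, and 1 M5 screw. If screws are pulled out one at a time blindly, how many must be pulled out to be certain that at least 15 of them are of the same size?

45

In the worst case we take at most 14 of each size, but all 1 M6 and all 1 M5 (fewer than 14), giving 14 + 14 + 14 + 1 + 1 = 44.
One more screw then forces some size to 15, so 44 + 1 = 45.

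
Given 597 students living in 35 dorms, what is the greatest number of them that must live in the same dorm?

18

The 597 students fall into 35 dorms.
If each of the 35 dorms held at most 17, the total would be at most 35 × 17 = 595 < 597, a contradiction.
So at least one holds ⌈597/35⌉ = 18.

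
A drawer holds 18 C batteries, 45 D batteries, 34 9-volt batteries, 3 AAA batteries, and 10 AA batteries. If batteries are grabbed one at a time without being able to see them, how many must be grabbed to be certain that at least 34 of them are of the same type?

98

Treat the 5 types as pigeonholes.
In the worst case we take at most 33 of each type, but all 18 C, all 3 AAA, and all 10 AA (fewer than 33), giving 18 + 33 + 33 + 3 + 10 = 97.
One more battery then forces some type to 34, so 97 + 1 = 98.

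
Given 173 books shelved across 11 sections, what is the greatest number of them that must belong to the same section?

16

The 173 books fall into 11 sections.
If each of the 11 sections held at most 15, the total would be at most 11 × 15 = 165 < 173, a contradiction.
So at least one holds ⌈173/11⌉ = 16.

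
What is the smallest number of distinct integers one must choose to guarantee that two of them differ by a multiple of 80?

Two integers differ by a multiple of 80 exactly when they share a remainder mod 80.
There are 80 residue classes mod 80, so 80 integers can all lie in distinct classes.
One more integer must repeat a residue, giving a difference divisible by 80. So n = 80 + 1 = 81.

81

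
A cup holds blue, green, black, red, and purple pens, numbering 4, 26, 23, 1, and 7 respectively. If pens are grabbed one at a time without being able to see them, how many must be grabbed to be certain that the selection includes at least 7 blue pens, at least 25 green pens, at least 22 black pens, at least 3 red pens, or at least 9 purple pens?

58

The worst case stops just short of every target: all 4 blue, 24 green, 21 black, all 1 red, all 7 purple — 4 + 24 + 21 + 1 + 7 = 57 pens.
One more pen must push some ink color to its target, so 57 + 1 = 58.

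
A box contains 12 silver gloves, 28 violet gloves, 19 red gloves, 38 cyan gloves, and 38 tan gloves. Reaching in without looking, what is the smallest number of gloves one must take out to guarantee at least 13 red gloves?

129

To avoid red gloves as long as possible, exhaust the other 4 colors first.
The worst case draws every non-red glove first: 12 + 28 + 38 + 38 = 116.
The next 13 draws are then forced to be red, giving 116 + 13 = 129.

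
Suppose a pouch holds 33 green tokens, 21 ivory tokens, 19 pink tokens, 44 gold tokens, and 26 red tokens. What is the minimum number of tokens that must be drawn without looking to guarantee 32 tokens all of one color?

In the worst case we take at most 31 of each color, but all 21 ivory, all 19 pink, and all 26 red (fewer than 31), giving 31 + 21 + 19 + 31 + 26 = 128.
One more token then forces some color to 32, so 128 + 1 = 129.

129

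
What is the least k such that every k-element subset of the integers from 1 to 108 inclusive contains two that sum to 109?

Partition {1, …, 108} into 54 pairs: {1,108}, {2,107}, …, {54,55}.
Choosing 54 integers — say the integers 1 through 54 — takes one from each pair and avoids the property.
Choosing 55 forces two into the same pair by pigeonhole, and those sum to 109. So 55.

55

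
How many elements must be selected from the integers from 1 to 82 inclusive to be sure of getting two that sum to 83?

42

Partition {1, …, 82} into 41 pairs: {1,82}, {2,81}, …, {41,42}.
Choosing 41 integers — say the integers 1 through 41 — takes one from each pair and avoids the property.
Choosing 42 forces two into the same pair by pigeonhole, and those sum to 83. So 42.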